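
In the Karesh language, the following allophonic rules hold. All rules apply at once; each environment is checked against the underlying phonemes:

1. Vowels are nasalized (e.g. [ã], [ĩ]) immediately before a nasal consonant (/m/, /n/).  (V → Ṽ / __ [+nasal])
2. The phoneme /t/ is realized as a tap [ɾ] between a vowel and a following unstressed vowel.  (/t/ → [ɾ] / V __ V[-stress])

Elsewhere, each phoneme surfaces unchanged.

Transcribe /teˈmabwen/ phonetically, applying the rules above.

[tẽˈmabwẽn]

/t/ — word-initial; rule 2 does not apply here → [t].
/e/ (between /t/ and /m/): before a nasal consonant, so rule 1 applies → [ẽ].
/m/ stays [m].
/a/ (between /m/ and /b/) fails the environment for rule 1, so it stays [a].
/b/ — not in any rule's target class → [b].
/w/ (between /b/ and /e/): no rule targets it → [w].
/e/ (between /w/ and /n/): before a nasal consonant, so rule 1 applies → [ẽ].
/n/ (word-final): no rule targets it → [n].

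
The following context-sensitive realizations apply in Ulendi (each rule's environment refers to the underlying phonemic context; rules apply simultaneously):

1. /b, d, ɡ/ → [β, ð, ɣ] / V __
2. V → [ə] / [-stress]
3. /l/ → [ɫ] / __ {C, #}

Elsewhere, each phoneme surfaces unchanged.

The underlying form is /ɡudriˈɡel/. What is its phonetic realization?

[ɡəðrəˈɣeɫ]

/ɡ/ — word-initial; rule 1 does not apply here → [ɡ].
/u/ — between /ɡ/ and /d/, in an unstressed syllable — surfaces as [ə] (rule 2).
/d/ meets the environment for rule 1 (immediately after a vowel) → [ð].
/r/ (between /d/ and /i/): no rule targets it → [r].
Rule 2 applies to /i/ (between /r/ and /ɡ/: in an unstressed syllable) → [ə].
/ɡ/ (between /i/ and /e/): immediately after a vowel, so rule 1 applies → [ɣ].
/e/ — between /ɡ/ and /l/; rule 2 does not apply here → [e].
/l/ meets the environment for rule 3 (word-finally or immediately before a consonant) → [ɫ].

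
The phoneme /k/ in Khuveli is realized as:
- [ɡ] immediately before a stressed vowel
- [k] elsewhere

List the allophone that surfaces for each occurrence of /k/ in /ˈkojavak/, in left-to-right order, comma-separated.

[ɡ], [k]

Occurrence 1 (position 1): immediately before a stressed vowel → [ɡ].
Occurrence 2 (position 7): no conditioning environment matches → elsewhere allophone [k].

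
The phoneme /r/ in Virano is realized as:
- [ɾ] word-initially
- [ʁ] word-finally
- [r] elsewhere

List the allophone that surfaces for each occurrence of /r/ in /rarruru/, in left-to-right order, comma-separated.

[ɾ], [r], [r], [r]

Occurrence 1 (position 1): word-initially → [ɾ].
Occurrence 2 (position 3): no conditioning environment matches → elsewhere allophone [r].
Occurrence 3 (position 4): no conditioning environment matches → elsewhere allophone [r].
Occurrence 4 (position 6): no conditioning environment matches → elsewhere allophone [r].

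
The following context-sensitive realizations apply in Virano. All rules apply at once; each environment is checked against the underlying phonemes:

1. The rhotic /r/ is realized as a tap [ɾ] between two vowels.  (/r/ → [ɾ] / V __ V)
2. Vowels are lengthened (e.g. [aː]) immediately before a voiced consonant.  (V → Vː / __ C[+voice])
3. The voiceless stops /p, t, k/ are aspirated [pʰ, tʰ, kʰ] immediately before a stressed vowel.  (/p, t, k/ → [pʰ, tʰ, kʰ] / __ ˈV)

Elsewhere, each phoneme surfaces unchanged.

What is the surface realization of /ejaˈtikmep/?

/e/ meets the environment for rule 2 (before a voiced consonant) → [eː].
/j/ — not in any rule's target class → [j].
/a/ — between /j/ and /t/; rule 2 does not apply here → [a].
/t/ (between /a/ and /i/): immediately before a stressed vowel, so rule 3 applies → [tʰ].
/i/ — between /t/ and /k/; rule 2 does not apply here → [i].
/k/ (between /i/ and /m/) fails the environment for rule 3, so it stays [k].
/m/ — not in any rule's target class → [m].
/e/ (between /m/ and /p/) is in the target of rule 2 but the environment (before a voiced consonant) is not met → [e].
/p/ (word-final): rule 3 targets it, but not immediately before a stressed vowel → unchanged [p].

[eːjaˈtʰikmep]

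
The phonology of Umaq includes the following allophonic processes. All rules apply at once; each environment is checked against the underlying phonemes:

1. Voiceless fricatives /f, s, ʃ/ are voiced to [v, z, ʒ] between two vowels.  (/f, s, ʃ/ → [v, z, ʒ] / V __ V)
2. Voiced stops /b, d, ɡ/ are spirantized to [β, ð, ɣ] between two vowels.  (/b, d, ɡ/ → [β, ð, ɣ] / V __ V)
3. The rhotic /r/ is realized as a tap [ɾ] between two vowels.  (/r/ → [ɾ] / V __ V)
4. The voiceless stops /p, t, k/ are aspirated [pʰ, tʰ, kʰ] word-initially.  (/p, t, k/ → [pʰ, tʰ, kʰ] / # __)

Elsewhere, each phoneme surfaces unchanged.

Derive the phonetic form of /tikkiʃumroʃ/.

/t/ (word-initial) occurs word-initially → [tʰ] by rule 4.
/i/ — not in any rule's target class → [i].
/k/ — between /i/ and /k/; rule 4 does not apply here → [k].
/k/ — between /k/ and /i/; rule 4 does not apply here → [k].
/i/ (between /k/ and /ʃ/): no rule targets it → [i].
/ʃ/ meets the environment for rule 1 (between two vowels) → [ʒ].
/u/ — not in any rule's target class → [u].
/m/ stays [m].
/r/ (between /m/ and /o/) is in the target of rule 3 but the environment (between two vowels) is not met → [r].
/o/ (between /r/ and /ʃ/) is unaffected → [o].
/ʃ/ (word-final) is in the target of rule 1 but the environment (between two vowels) is not met → [ʃ].

[tʰikkiʒumroʃ]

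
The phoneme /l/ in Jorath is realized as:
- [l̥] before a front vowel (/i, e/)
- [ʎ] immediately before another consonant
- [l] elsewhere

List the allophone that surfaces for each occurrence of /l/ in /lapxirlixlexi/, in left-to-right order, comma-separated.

[l], [l̥], [l̥]

Occurrence 1 (position 1): no conditioning environment matches → elsewhere allophone [l].
Occurrence 2 (position 7): before a front vowel (/i, e/) → [l̥].
Occurrence 3 (position 10): before a front vowel (/i, e/) → [l̥].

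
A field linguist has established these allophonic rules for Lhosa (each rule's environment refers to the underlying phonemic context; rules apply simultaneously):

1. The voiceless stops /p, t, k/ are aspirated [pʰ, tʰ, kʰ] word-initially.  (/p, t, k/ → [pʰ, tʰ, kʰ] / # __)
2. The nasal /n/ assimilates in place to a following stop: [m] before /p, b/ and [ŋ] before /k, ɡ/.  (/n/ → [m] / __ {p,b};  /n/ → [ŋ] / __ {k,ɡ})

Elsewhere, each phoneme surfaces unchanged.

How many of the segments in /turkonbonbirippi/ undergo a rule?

3

Segments that undergo a rule: /t/ → [tʰ] (rule 1); /n/ → [m] (rule 2); /n/ → [m] (rule 2).
All other segments surface unchanged.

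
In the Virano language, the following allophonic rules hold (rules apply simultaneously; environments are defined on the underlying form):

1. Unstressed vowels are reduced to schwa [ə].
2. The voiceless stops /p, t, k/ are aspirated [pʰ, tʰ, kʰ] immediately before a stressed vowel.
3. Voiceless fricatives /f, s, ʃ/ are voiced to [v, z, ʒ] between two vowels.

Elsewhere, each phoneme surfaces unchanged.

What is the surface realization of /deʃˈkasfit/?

[dəʃˈkʰasfət]

Rule 1 applies to /e/ (between /d/ and /ʃ/: in an unstressed syllable) → [ə].
/ʃ/ (between /e/ and /k/) fails the environment for rule 3, so it stays [ʃ].
/k/ (between /ʃ/ and /a/) occurs immediately before a stressed vowel → [kʰ] by rule 2.
/a/ (between /k/ and /s/) fails the environment for rule 1, so it stays [a].
/s/ (between /a/ and /f/): rule 3 targets it, but not between two vowels → unchanged [s].
/f/ (between /s/ and /i/) fails the environment for rule 3, so it stays [f].
Rule 1 applies to /i/ (between /f/ and /t/: in an unstressed syllable) → [ə].
/t/ — word-final; rule 2 does not apply here → [t].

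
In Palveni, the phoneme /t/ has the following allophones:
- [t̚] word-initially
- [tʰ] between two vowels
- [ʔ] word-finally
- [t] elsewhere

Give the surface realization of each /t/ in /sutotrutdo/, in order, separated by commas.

Occurrence 1 (position 3): between two vowels → [tʰ].
Occurrence 2 (position 5): no conditioning environment matches → elsewhere allophone [t].
Occurrence 3 (position 8): no conditioning environment matches → elsewhere allophone [t].

[tʰ], [t], [t]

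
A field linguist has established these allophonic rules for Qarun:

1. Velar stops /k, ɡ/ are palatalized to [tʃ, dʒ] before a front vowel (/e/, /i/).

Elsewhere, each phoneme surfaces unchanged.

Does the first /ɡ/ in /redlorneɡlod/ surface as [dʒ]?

/ɡ/ (between /e/ and /l/) fails the environment for rule 1, so it stays [ɡ].
The actual realization is [ɡ], not [dʒ].

No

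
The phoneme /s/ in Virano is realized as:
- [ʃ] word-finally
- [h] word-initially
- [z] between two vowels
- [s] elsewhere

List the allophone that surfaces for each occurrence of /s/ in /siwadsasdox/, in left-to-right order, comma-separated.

Occurrence 1 (position 1): word-initially → [h].
Occurrence 2 (position 6): no conditioning environment matches → elsewhere allophone [s].
Occurrence 3 (position 8): no conditioning environment matches → elsewhere allophone [s].

[h], [s], [s]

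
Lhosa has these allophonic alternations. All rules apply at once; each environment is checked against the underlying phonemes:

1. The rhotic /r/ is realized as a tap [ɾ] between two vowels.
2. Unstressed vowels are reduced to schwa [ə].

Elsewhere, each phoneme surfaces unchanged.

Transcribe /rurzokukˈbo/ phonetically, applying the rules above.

/r/ (word-initial) fails the environment for rule 1, so it stays [r].
/u/ (between /r/ and /r/): in an unstressed syllable, so rule 2 applies → [ə].
/r/ — between /u/ and /z/; rule 1 does not apply here → [r].
/o/ meets the environment for rule 2 (in an unstressed syllable) → [ə].
/u/ — between /k/ and /k/, in an unstressed syllable — surfaces as [ə] (rule 2).
/o/ (word-final) fails the environment for rule 2, so it stays [o].

[rərzəkəkˈbo]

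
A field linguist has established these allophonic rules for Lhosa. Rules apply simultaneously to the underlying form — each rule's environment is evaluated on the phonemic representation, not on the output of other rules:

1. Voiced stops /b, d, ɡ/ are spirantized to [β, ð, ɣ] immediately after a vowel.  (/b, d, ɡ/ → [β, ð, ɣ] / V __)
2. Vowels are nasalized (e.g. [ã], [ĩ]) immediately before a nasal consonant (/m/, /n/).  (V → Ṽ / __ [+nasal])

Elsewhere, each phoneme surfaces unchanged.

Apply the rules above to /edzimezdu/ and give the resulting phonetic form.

/e/ — word-initial; rule 2 does not apply here → [e].
/d/ — between /e/ and /z/, immediately after a vowel — surfaces as [ð] (rule 1).
/z/ — not in any rule's target class → [z].
/i/ (between /z/ and /m/) occurs before a nasal consonant → [ĩ] by rule 2.
/m/ — not in any rule's target class → [m].
/e/ — between /m/ and /z/; rule 2 does not apply here → [e].
/z/ — not in any rule's target class → [z].
/d/ (between /z/ and /u/) fails the environment for rule 1, so it stays [d].
/u/ (word-final) fails the environment for rule 2, so it stays [u].

[eðzĩmezdu]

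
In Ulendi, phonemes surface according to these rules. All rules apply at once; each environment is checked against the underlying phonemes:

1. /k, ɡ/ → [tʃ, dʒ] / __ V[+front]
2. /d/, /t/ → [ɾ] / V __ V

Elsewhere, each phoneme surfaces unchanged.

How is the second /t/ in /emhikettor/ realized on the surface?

/t/ (between /t/ and /o/) fails the environment for rule 2, so it stays [t].

[t]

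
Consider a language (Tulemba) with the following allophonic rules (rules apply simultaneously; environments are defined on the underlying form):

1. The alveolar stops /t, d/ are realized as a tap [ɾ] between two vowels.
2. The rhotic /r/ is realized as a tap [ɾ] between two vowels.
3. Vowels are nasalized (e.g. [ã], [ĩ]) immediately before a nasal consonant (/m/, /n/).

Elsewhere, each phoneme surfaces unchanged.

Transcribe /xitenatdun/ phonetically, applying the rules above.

/x/ (word-initial) is unaffected → [x].
/i/ (between /x/ and /t/) is in the target of rule 3 but the environment (before a nasal consonant) is not met → [i].
/t/ — between /i/ and /e/, between two vowels — surfaces as [ɾ] (rule 1).
/e/ — between /t/ and /n/, before a nasal consonant — surfaces as [ẽ] (rule 3).
/n/ (between /e/ and /a/) is unaffected → [n].
/a/ (between /n/ and /t/) fails the environment for rule 3, so it stays [a].
/t/ (between /a/ and /d/) is in the target of rule 1 but the environment (between two vowels) is not met → [t].
/d/ (between /t/ and /u/): rule 1 targets it, but not between two vowels → unchanged [d].
/u/ (between /d/ and /n/): before a nasal consonant, so rule 3 applies → [ũ].
/n/ — not in any rule's target class → [n].

[xiɾẽnatdũn]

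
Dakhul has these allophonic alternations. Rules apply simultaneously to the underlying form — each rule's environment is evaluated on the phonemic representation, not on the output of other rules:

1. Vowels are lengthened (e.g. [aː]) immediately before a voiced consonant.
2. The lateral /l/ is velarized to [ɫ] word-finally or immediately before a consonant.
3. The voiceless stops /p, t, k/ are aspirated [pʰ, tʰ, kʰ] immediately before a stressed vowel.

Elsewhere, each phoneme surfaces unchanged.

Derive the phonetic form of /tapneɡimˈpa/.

/t/ — word-initial; rule 3 does not apply here → [t].
/a/ (between /t/ and /p/): rule 1 targets it, but not before a voiced consonant → unchanged [a].
/p/ (between /a/ and /n/) is in the target of rule 3 but the environment (immediately before a stressed vowel) is not met → [p].
Rule 1 applies to /e/ (between /n/ and /ɡ/: before a voiced consonant) → [eː].
Rule 1 applies to /i/ (between /ɡ/ and /m/: before a voiced consonant) → [iː].
/p/ (between /m/ and /a/): immediately before a stressed vowel, so rule 3 applies → [pʰ].
/a/ (word-final) fails the environment for rule 1, so it stays [a].

[tapneːɡiːmˈpʰa]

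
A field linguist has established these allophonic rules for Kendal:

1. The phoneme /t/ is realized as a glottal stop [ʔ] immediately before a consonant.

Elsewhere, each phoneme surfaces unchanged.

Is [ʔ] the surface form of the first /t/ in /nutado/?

No

/t/ (between /u/ and /a/) is in the target of rule 1 but the environment (immediately before a consonant) is not met → [t].
The actual realization is [t], not [ʔ].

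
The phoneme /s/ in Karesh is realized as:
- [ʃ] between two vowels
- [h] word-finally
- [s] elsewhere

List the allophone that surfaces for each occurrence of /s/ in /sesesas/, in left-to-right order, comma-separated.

[s], [ʃ], [ʃ], [h]

Occurrence 1 (position 1): no conditioning environment matches → elsewhere allophone [s].
Occurrence 2 (position 3): between two vowels → [ʃ].
Occurrence 3 (position 5): between two vowels → [ʃ].
Occurrence 4 (position 7): word-finally → [h].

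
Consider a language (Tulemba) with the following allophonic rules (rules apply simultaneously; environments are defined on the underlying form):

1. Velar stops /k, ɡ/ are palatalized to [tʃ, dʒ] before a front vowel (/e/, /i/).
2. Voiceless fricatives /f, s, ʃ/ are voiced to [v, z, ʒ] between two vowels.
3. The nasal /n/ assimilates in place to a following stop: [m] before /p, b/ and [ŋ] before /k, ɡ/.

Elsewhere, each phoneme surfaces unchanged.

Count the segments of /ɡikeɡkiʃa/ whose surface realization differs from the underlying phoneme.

Segments that undergo a rule: /ɡ/ → [dʒ] (rule 1); /k/ → [tʃ] (rule 1); /k/ → [tʃ] (rule 1); /ʃ/ → [ʒ] (rule 2).
All other segments surface unchanged.

4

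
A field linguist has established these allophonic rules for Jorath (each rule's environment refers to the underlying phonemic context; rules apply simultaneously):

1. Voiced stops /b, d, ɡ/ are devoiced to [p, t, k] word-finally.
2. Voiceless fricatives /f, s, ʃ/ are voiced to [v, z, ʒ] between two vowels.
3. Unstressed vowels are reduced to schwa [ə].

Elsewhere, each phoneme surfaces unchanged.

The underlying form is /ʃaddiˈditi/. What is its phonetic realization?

/ʃ/ — word-initial; rule 2 does not apply here → [ʃ].
Rule 3 applies to /a/ (between /ʃ/ and /d/: in an unstressed syllable) → [ə].
/d/ — between /a/ and /d/; rule 1 does not apply here → [d].
/d/ (between /d/ and /i/) fails the environment for rule 1, so it stays [d].
/i/ (between /d/ and /d/): in an unstressed syllable, so rule 3 applies → [ə].
/d/ (between /i/ and /i/) is in the target of rule 1 but the environment (word-finally) is not met → [d].
/i/ — between /d/ and /t/; rule 3 does not apply here → [i].
/t/ — not in any rule's target class → [t].
/i/ (word-final): in an unstressed syllable, so rule 3 applies → [ə].

[ʃəddəˈditə]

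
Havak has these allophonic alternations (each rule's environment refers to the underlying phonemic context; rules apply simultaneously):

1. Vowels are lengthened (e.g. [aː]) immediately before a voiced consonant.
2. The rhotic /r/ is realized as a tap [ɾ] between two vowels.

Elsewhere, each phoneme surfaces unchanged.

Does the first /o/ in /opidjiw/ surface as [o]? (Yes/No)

/o/ — word-initial; rule 1 does not apply here → [o].
The actual realization is [o], which matches [o].

Yes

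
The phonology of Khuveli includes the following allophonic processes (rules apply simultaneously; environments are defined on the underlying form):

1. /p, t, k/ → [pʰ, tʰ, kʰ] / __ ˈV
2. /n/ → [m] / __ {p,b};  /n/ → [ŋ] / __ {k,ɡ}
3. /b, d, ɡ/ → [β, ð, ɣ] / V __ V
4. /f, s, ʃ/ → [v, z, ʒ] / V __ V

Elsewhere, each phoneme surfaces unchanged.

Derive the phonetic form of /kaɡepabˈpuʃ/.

[kaɣepabˈpʰuʃ]

/k/ — word-initial; rule 1 does not apply here → [k].
/a/ stays [a].
Rule 3 applies to /ɡ/ (between /a/ and /e/: between two vowels) → [ɣ].
/e/ — not in any rule's target class → [e].
/p/ (between /e/ and /a/) fails the environment for rule 1, so it stays [p].
/a/ stays [a].
/b/ — between /a/ and /p/; rule 3 does not apply here → [b].
/p/ (between /b/ and /u/): immediately before a stressed vowel, so rule 1 applies → [pʰ].
/u/ — not in any rule's target class → [u].
/ʃ/ (word-final) fails the environment for rule 4, so it stays [ʃ].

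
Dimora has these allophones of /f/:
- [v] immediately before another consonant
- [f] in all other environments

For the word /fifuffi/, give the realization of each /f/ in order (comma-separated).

Occurrence 1 (position 1): no conditioning environment matches → elsewhere allophone [f].
Occurrence 2 (position 3): no conditioning environment matches → elsewhere allophone [f].
Occurrence 3 (position 5): immediately before another consonant → [v].
Occurrence 4 (position 6): no conditioning environment matches → elsewhere allophone [f].

[f], [f], [v], [f]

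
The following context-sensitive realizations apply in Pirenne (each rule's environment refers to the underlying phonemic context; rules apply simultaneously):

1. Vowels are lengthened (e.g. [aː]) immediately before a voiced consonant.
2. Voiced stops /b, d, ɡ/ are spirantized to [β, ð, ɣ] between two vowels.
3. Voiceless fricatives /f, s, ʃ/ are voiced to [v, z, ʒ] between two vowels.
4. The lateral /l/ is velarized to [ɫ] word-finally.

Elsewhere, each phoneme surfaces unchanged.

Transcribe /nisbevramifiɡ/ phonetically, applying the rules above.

/n/ stays [n].
/i/ — between /n/ and /s/; rule 1 does not apply here → [i].
/s/ — between /i/ and /b/; rule 3 does not apply here → [s].
/b/ (between /s/ and /e/) fails the environment for rule 2, so it stays [b].
/e/ — between /b/ and /v/, before a voiced consonant — surfaces as [eː] (rule 1).
/v/ (between /e/ and /r/): no rule targets it → [v].
/r/ — not in any rule's target class → [r].
Rule 1 applies to /a/ (between /r/ and /m/: before a voiced consonant) → [aː].
/m/ stays [m].
/i/ (between /m/ and /f/): rule 1 targets it, but not before a voiced consonant → unchanged [i].
/f/ — between /i/ and /i/, between two vowels — surfaces as [v] (rule 3).
Rule 1 applies to /i/ (between /f/ and /ɡ/: before a voiced consonant) → [iː].
/ɡ/ (word-final) is in the target of rule 2 but the environment (between two vowels) is not met → [ɡ].

[nisbeːvraːmiviːɡ]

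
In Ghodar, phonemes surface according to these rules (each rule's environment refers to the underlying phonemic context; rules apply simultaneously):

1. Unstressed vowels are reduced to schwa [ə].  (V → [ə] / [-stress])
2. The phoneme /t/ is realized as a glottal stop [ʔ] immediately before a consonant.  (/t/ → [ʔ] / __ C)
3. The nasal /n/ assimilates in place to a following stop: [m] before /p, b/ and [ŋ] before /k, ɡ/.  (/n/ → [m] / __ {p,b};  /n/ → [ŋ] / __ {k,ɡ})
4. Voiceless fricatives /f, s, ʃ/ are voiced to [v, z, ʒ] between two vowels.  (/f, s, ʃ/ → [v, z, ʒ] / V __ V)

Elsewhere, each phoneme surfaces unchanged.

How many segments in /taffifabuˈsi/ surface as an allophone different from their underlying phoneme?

6

Segments that undergo a rule: /a/ → [ə] (rule 1); /i/ → [ə] (rule 1); /f/ → [v] (rule 4); /a/ → [ə] (rule 1); /u/ → [ə] (rule 1); /s/ → [z] (rule 4).
All other segments surface unchanged.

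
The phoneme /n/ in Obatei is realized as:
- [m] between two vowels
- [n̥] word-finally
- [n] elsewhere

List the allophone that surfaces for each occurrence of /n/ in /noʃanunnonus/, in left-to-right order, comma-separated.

Occurrence 1 (position 1): no conditioning environment matches → elsewhere allophone [n].
Occurrence 2 (position 5): between two vowels → [m].
Occurrence 3 (position 7): no conditioning environment matches → elsewhere allophone [n].
Occurrence 4 (position 8): no conditioning environment matches → elsewhere allophone [n].
Occurrence 5 (position 10): between two vowels → [m].

[n], [m], [n], [n], [m]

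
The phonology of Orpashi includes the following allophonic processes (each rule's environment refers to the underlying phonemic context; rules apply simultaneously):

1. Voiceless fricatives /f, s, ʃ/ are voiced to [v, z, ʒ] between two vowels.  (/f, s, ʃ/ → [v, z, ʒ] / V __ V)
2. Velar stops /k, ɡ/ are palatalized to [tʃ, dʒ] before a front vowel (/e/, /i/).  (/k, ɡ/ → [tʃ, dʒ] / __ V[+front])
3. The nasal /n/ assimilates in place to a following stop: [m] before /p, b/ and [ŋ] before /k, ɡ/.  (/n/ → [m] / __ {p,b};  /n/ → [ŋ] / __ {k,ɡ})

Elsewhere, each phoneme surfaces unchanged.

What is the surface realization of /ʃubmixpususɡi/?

/ʃ/ — word-initial; rule 1 does not apply here → [ʃ].
/u/ (between /ʃ/ and /b/): no rule targets it → [u].
/b/ (between /u/ and /m/): no rule targets it → [b].
/m/ stays [m].
/i/ — not in any rule's target class → [i].
/x/ — not in any rule's target class → [x].
/p/ stays [p].
/u/ (between /p/ and /s/) is unaffected → [u].
/s/ (between /u/ and /u/) occurs between two vowels → [z] by rule 1.
/u/ (between /s/ and /s/): no rule targets it → [u].
/s/ — between /u/ and /ɡ/; rule 1 does not apply here → [s].
Rule 2 applies to /ɡ/ (between /s/ and /i/: before a front vowel) → [dʒ].
/i/ stays [i].

[ʃubmixpuzusdʒi]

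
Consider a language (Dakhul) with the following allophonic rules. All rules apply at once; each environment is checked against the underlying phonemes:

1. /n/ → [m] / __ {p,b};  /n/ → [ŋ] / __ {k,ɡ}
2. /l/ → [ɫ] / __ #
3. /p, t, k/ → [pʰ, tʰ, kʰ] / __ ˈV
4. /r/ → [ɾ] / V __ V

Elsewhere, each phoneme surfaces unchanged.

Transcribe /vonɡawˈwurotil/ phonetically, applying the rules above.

/v/ (word-initial) is unaffected → [v].
/o/ stays [o].
Rule 1 applies to /n/ (between /o/ and /ɡ/: before a labial or velar stop) → [ŋ].
/ɡ/ (between /n/ and /a/) is unaffected → [ɡ].
/a/ — not in any rule's target class → [a].
/w/ (between /a/ and /w/) is unaffected → [w].
/w/ — not in any rule's target class → [w].
/u/ stays [u].
/r/ (between /u/ and /o/): between two vowels, so rule 4 applies → [ɾ].
/o/ — not in any rule's target class → [o].
/t/ (between /o/ and /i/) fails the environment for rule 3, so it stays [t].
/i/ stays [i].
Rule 2 applies to /l/ (word-final: word-finally) → [ɫ].

[voŋɡawˈwuɾotiɫ]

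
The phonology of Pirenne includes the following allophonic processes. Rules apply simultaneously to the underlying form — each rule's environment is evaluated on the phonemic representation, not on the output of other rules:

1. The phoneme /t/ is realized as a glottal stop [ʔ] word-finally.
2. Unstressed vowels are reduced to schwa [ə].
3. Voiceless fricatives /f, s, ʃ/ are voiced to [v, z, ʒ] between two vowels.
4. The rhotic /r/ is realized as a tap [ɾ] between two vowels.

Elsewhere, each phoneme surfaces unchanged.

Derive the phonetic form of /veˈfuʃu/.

[vəˈvuʒə]

/v/ (word-initial): no rule targets it → [v].
/e/ meets the environment for rule 2 (in an unstressed syllable) → [ə].
/f/ (between /e/ and /u/): between two vowels, so rule 3 applies → [v].
/u/ (between /f/ and /ʃ/): rule 2 targets it, but not in an unstressed syllable → unchanged [u].
/ʃ/ (between /u/ and /u/) occurs between two vowels → [ʒ] by rule 3.
/u/ (word-final) occurs in an unstressed syllable → [ə] by rule 2.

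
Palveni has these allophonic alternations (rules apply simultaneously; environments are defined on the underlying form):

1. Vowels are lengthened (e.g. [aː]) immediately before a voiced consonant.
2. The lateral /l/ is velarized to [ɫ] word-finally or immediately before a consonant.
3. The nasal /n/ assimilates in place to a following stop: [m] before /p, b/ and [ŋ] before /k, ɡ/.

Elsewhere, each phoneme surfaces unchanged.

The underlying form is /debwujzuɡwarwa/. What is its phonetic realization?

[deːbwuːjzuːɡwaːrwa]

/d/ (word-initial) is unaffected → [d].
/e/ (between /d/ and /b/): before a voiced consonant, so rule 1 applies → [eː].
/b/ (between /e/ and /w/) is unaffected → [b].
/w/ (between /b/ and /u/) is unaffected → [w].
/u/ meets the environment for rule 1 (before a voiced consonant) → [uː].
/j/ (between /u/ and /z/) is unaffected → [j].
/z/ (between /j/ and /u/): no rule targets it → [z].
/u/ (between /z/ and /ɡ/) occurs before a voiced consonant → [uː] by rule 1.
/ɡ/ — not in any rule's target class → [ɡ].
/w/ — not in any rule's target class → [w].
/a/ meets the environment for rule 1 (before a voiced consonant) → [aː].
/r/ (between /a/ and /w/): no rule targets it → [r].
/w/ (between /r/ and /a/) is unaffected → [w].
/a/ (word-final) is in the target of rule 1 but the environment (before a voiced consonant) is not met → [a].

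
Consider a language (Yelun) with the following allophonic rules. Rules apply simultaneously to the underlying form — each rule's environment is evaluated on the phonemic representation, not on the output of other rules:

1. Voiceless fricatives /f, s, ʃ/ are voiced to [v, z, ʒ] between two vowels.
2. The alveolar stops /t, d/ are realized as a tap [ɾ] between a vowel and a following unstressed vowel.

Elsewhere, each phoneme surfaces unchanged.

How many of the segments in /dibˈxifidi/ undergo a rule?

Segments that undergo a rule: /f/ → [v] (rule 1); /d/ → [ɾ] (rule 2).
All other segments surface unchanged.

2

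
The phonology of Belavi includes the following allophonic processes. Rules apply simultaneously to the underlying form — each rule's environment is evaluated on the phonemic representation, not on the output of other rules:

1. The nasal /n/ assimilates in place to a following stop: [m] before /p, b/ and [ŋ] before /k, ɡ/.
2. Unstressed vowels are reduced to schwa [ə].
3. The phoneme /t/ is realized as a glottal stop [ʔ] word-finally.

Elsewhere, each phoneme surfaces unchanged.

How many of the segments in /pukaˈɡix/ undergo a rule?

Segments that undergo a rule: /u/ → [ə] (rule 2); /a/ → [ə] (rule 2).
All other segments surface unchanged.

2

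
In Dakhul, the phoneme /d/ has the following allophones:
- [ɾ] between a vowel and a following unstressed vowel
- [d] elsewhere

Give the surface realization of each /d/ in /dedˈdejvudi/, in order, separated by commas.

[d], [d], [d], [ɾ]

Occurrence 1 (position 1): no conditioning environment matches → elsewhere allophone [d].
Occurrence 2 (position 3): no conditioning environment matches → elsewhere allophone [d].
Occurrence 3 (position 4): no conditioning environment matches → elsewhere allophone [d].
Occurrence 4 (position 9): between a vowel and a following unstressed vowel → [ɾ].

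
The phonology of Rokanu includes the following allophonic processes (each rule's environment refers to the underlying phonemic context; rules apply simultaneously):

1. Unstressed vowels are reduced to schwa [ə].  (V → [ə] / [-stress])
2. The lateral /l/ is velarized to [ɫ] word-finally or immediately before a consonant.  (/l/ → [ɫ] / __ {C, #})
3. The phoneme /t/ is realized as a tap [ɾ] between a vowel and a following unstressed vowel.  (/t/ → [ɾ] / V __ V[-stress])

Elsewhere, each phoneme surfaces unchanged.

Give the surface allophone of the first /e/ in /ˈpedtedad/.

/e/ (between /p/ and /d/) fails the environment for rule 1, so it stays [e].

[e]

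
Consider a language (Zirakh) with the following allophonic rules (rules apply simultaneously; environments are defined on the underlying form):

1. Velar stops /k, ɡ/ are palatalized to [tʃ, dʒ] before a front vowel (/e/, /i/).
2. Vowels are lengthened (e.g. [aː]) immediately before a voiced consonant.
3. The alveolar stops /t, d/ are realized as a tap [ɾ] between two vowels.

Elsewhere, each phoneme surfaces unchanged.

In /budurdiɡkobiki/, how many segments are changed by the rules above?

Segments that undergo a rule: /u/ → [uː] (rule 2); /d/ → [ɾ] (rule 3); /u/ → [uː] (rule 2); /i/ → [iː] (rule 2); /o/ → [oː] (rule 2); /k/ → [tʃ] (rule 1).
All other segments surface unchanged.

6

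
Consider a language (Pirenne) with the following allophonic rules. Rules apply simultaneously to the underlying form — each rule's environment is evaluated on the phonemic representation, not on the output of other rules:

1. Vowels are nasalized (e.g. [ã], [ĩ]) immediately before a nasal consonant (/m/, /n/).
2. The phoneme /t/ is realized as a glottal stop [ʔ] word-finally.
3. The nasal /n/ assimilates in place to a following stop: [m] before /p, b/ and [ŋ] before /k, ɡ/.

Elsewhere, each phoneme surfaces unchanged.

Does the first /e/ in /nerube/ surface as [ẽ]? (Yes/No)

No

/e/ — between /n/ and /r/; rule 1 does not apply here → [e].
The actual realization is [e], not [ẽ].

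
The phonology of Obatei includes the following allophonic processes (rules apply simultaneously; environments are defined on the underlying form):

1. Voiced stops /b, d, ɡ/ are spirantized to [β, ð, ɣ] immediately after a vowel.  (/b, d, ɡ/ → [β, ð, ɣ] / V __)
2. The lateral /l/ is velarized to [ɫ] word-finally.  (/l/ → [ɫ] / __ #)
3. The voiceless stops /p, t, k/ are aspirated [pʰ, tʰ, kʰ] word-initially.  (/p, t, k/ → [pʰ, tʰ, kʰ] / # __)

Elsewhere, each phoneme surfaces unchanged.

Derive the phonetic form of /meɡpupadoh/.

[meɣpupaðoh]

/m/ stays [m].
/e/ — not in any rule's target class → [e].
/ɡ/ (between /e/ and /p/) occurs immediately after a vowel → [ɣ] by rule 1.
/p/ — between /ɡ/ and /u/; rule 3 does not apply here → [p].
/u/ (between /p/ and /p/): no rule targets it → [u].
/p/ (between /u/ and /a/) fails the environment for rule 3, so it stays [p].
/a/ (between /p/ and /d/) is unaffected → [a].
/d/ (between /a/ and /o/) occurs immediately after a vowel → [ð] by rule 1.
/o/ — not in any rule's target class → [o].
/h/ stays [h].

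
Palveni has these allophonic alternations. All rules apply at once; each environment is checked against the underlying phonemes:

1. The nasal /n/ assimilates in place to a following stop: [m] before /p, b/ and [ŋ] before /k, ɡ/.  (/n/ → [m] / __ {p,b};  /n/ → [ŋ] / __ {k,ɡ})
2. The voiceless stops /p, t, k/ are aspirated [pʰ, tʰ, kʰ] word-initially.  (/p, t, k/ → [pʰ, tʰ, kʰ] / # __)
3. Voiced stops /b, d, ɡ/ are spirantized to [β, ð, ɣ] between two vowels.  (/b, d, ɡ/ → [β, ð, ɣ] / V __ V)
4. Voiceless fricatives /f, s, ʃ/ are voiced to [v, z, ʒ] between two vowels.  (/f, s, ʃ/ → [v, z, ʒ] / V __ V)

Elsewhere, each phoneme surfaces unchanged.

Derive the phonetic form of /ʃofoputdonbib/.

[ʃovoputdombib]

/ʃ/ (word-initial) fails the environment for rule 4, so it stays [ʃ].
/o/ stays [o].
/f/ meets the environment for rule 4 (between two vowels) → [v].
/o/ stays [o].
/p/ — between /o/ and /u/; rule 2 does not apply here → [p].
/u/ stays [u].
/t/ (between /u/ and /d/) is in the target of rule 2 but the environment (word-initially) is not met → [t].
/d/ (between /t/ and /o/) is in the target of rule 3 but the environment (between two vowels) is not met → [d].
/o/ (between /d/ and /n/) is unaffected → [o].
Rule 1 applies to /n/ (between /o/ and /b/: before a labial or velar stop) → [m].
/b/ (between /n/ and /i/): rule 3 targets it, but not between two vowels → unchanged [b].
/i/ stays [i].
/b/ — word-final; rule 3 does not apply here → [b].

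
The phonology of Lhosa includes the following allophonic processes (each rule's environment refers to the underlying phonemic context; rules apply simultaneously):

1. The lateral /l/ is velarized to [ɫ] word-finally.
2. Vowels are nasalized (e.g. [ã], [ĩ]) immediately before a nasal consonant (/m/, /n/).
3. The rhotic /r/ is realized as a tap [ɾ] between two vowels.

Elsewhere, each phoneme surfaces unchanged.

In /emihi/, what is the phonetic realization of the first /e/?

/e/ meets the environment for rule 2 (before a nasal consonant) → [ẽ].

[ẽ]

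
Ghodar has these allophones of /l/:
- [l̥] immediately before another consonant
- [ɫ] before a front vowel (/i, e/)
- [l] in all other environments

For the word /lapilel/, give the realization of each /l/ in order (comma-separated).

[l], [ɫ], [l]

Occurrence 1 (position 1): no conditioning environment matches → elsewhere allophone [l].
Occurrence 2 (position 5): before a front vowel (/i, e/) → [ɫ].
Occurrence 3 (position 7): no conditioning environment matches → elsewhere allophone [l].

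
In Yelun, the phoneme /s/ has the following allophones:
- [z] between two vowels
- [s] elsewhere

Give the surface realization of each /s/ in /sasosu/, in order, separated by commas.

[s], [z], [z]

Occurrence 1 (position 1): no conditioning environment matches → elsewhere allophone [s].
Occurrence 2 (position 3): between two vowels → [z].
Occurrence 3 (position 5): between two vowels → [z].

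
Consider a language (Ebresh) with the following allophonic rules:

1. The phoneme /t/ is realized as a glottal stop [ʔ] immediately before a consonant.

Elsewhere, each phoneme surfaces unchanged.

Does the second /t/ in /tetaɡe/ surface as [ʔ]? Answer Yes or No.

/t/ (between /e/ and /a/): rule 1 targets it, but not immediately before a consonant → unchanged [t].
The actual realization is [t], not [ʔ].

No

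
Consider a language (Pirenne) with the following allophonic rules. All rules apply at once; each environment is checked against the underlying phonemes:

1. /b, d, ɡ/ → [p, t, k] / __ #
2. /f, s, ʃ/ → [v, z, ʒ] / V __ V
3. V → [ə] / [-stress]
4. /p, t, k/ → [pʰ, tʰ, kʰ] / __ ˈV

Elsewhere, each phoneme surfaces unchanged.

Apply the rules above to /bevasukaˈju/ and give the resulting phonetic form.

[bəvəzəkəˈju]

/b/ (word-initial) is in the target of rule 1 but the environment (word-finally) is not met → [b].
/e/ — between /b/ and /v/, in an unstressed syllable — surfaces as [ə] (rule 3).
/v/ (between /e/ and /a/): no rule targets it → [v].
/a/ — between /v/ and /s/, in an unstressed syllable — surfaces as [ə] (rule 3).
/s/ (between /a/ and /u/): between two vowels, so rule 2 applies → [z].
Rule 3 applies to /u/ (between /s/ and /k/: in an unstressed syllable) → [ə].
/k/ (between /u/ and /a/) is in the target of rule 4 but the environment (immediately before a stressed vowel) is not met → [k].
/a/ meets the environment for rule 3 (in an unstressed syllable) → [ə].
/j/ stays [j].
/u/ (word-final) is in the target of rule 3 but the environment (in an unstressed syllable) is not met → [u].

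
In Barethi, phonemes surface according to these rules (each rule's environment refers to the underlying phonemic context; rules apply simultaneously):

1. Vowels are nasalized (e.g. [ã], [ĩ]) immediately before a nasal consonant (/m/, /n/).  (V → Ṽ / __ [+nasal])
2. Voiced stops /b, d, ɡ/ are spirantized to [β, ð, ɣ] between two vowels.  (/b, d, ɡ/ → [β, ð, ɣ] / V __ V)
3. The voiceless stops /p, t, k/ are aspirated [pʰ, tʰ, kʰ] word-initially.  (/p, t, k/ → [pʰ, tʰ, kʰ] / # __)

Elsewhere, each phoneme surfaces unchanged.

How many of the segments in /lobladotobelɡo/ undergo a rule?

Segments that undergo a rule: /d/ → [ð] (rule 2); /b/ → [β] (rule 2).
All other segments surface unchanged.

2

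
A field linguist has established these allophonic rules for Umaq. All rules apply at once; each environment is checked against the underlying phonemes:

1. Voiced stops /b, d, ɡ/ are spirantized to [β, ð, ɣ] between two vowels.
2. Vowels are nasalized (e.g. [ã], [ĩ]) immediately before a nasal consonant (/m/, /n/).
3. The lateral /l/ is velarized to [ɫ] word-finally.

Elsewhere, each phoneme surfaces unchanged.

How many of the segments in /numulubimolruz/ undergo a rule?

Segments that undergo a rule: /u/ → [ũ] (rule 2); /b/ → [β] (rule 1); /i/ → [ĩ] (rule 2).
All other segments surface unchanged.

3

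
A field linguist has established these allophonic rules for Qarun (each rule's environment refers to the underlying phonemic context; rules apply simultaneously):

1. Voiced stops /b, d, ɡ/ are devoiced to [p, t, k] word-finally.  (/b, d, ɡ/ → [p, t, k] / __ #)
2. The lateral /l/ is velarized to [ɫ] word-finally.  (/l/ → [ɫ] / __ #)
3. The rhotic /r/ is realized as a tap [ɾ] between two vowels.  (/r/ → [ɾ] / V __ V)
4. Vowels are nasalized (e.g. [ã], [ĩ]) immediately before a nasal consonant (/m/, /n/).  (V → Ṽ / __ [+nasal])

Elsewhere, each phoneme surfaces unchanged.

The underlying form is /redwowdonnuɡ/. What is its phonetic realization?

[redwowdõnnuk]

/r/ (word-initial) is in the target of rule 3 but the environment (between two vowels) is not met → [r].
/e/ — between /r/ and /d/; rule 4 does not apply here → [e].
/d/ (between /e/ and /w/) fails the environment for rule 1, so it stays [d].
/w/ (between /d/ and /o/): no rule targets it → [w].
/o/ (between /w/ and /w/) fails the environment for rule 4, so it stays [o].
/w/ stays [w].
/d/ (between /w/ and /o/) is in the target of rule 1 but the environment (word-finally) is not met → [d].
/o/ (between /d/ and /n/) occurs before a nasal consonant → [õ] by rule 4.
/n/ (between /o/ and /n/): no rule targets it → [n].
/n/ — not in any rule's target class → [n].
/u/ (between /n/ and /ɡ/) is in the target of rule 4 but the environment (before a nasal consonant) is not met → [u].
/ɡ/ meets the environment for rule 1 (word-finally) → [k].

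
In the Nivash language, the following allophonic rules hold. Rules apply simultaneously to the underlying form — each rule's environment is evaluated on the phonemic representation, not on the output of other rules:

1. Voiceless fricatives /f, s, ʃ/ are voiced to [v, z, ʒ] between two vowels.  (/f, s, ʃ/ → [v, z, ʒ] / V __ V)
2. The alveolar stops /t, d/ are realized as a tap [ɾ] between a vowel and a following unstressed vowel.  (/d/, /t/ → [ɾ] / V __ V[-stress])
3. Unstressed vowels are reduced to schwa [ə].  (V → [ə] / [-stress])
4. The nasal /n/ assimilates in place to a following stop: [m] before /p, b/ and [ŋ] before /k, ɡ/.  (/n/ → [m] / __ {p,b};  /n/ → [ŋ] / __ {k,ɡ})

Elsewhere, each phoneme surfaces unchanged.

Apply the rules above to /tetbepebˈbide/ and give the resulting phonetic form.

[tətbəpəbˈbiɾə]

/t/ — word-initial; rule 2 does not apply here → [t].
/e/ (between /t/ and /t/): in an unstressed syllable, so rule 3 applies → [ə].
/t/ — between /e/ and /b/; rule 2 does not apply here → [t].
/b/ (between /t/ and /e/): no rule targets it → [b].
/e/ meets the environment for rule 3 (in an unstressed syllable) → [ə].
/p/ — not in any rule's target class → [p].
/e/ (between /p/ and /b/) occurs in an unstressed syllable → [ə] by rule 3.
/b/ (between /e/ and /b/): no rule targets it → [b].
/b/ (between /b/ and /i/) is unaffected → [b].
/i/ (between /b/ and /d/) fails the environment for rule 3, so it stays [i].
/d/ — between /i/ and /e/, between a vowel and a following unstressed vowel — surfaces as [ɾ] (rule 2).
/e/ (word-final): in an unstressed syllable, so rule 3 applies → [ə].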